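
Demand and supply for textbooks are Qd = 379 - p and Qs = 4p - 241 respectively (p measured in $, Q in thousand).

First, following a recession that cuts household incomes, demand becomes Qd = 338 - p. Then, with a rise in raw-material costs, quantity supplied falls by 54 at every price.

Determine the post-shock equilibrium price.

126.6

Original equilibrium: 379 - p = 4p - 241 gives 620 = 5p, so p = 124 and Q = 255.
With the change applied: demand Qd = 338 - p, supply Qs = 4p - 295.
Equate the new curves: 338 - p = 4p - 295, giving 633 = 5p, p = 126.6, Q = 211.4.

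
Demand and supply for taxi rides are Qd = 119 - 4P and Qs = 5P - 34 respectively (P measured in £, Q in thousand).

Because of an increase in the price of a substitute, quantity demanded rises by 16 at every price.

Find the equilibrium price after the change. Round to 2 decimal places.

Initially, 119 - 4P = 5P - 34, so 153 = 9P and P = 17, Q = 51.
The shock moves the curves to Qd = 135 - 4P and Qs = 5P - 34.
New equilibrium: 135 - 4P = 5P - 34 ⇒ 169 = 9P ⇒ P = 169/9 ≈ 18.7778, Q = 539/9 ≈ 59.8889.

18.78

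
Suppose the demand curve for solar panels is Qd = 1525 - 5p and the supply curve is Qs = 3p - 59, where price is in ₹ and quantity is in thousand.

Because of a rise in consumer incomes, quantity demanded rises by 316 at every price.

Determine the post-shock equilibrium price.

237.5

Solve the original market: 1525 - 5p = 3p - 59, hence p = 198 and Q = 535.
After the shift, demand is Qd = 1841 - 5p and supply is Qs = 3p - 59.
Setting them equal: 1841 - 5p = 3p - 59 → 1900 = 8p, so p = 237.5 and Q = 653.5.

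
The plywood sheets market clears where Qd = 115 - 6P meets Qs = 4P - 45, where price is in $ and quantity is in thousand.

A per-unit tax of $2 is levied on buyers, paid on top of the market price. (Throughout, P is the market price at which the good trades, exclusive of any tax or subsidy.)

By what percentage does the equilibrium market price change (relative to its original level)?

Solve the original market: 115 - 6P = 4P - 45, hence P = 16 and Q = 19.
Since buyers pay the price plus the tax, the effective demand curve becomes Qd = 103 - 6P.
Setting them equal: 103 - 6P = 4P - 45 → 148 = 10P, so P = 14.8 and Q = 14.2.
%ΔP = (14.8 − 16) / 16 × 100 = -7.5%.

-7.5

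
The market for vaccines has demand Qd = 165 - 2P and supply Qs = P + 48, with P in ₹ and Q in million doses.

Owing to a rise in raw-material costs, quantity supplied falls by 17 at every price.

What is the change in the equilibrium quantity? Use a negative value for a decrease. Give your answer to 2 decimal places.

Initially, 165 - 2P = P + 48, so 117 = 3P and P = 39, Q = 87.
The shock moves the curves to Qd = 165 - 2P and Qs = P + 31.
Equate the new curves: 165 - 2P = P + 31, giving 134 = 3P, P = 134/3 ≈ 44.6667, Q = 227/3 ≈ 75.6667.
ΔQ = 75.6667 − 87 = -11.33.

-11.33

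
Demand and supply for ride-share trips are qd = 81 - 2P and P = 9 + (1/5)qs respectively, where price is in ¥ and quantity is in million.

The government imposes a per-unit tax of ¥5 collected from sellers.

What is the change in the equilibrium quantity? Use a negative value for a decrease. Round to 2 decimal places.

Initially, 81 - 2P = 5P - 45, so 126 = 7P and P = 18, q = 45.
Since sellers keep the price net of the tax, the effective supply curve becomes qs = 5P - 70.
New equilibrium: 81 - 2P = 5P - 70 ⇒ 151 = 7P ⇒ P = 151/7 ≈ 21.5714, q = 265/7 ≈ 37.8571.
Δq = 37.8571 − 45 = -7.14.

-7.14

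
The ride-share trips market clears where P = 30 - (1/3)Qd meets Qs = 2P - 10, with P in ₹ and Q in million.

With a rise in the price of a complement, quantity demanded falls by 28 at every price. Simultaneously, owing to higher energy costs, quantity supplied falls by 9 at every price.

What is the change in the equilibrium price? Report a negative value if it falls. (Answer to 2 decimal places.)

Original equilibrium: 90 - 3P = 2P - 10 gives 100 = 5P, so P = 20 and Q = 30.
The new curves are Qd = 62 - 3P (demand) and Qs = 2P - 19 (supply).
Clearing the new market: 62 - 3P = 2P - 19, so P = 16.2 and Q = 13.4.
ΔP = 16.2 − 20 = -3.80.

-3.80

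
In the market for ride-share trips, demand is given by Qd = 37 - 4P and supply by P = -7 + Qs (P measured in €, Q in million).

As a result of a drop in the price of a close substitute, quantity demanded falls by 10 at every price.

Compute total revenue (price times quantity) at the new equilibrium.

44

Original equilibrium: 37 - 4P = P + 7 gives 30 = 5P, so P = 6 and Q = 13.
After the shift, demand is Qd = 27 - 4P and supply is Qs = P + 7.
New equilibrium: 27 - 4P = P + 7 ⇒ 20 = 5P ⇒ P = 4, Q = 11.
New expenditure = 4 × 11 = 44.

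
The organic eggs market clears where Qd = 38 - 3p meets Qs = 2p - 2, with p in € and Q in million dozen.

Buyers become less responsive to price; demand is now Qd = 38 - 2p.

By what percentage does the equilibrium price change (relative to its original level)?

+25

Initially, 38 - 3p = 2p - 2, so 40 = 5p and p = 8, Q = 14.
After the shift, demand is Qd = 38 - 2p and supply is Qs = 2p - 2.
New equilibrium: 38 - 2p = 2p - 2 ⇒ 40 = 4p ⇒ p = 10, Q = 18.
%Δp = (10 − 8) / 8 × 100 = +25%.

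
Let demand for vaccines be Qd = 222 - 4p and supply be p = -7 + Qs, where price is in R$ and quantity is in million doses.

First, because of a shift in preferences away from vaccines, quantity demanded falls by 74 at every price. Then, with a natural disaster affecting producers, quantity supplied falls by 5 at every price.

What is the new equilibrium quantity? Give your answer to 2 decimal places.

Before the shock: 222 - 4p = p + 7 ⇒ 215 = 5p ⇒ p = 43, Q = 50.
After the shift, demand is Qd = 148 - 4p and supply is Qs = p + 2.
Clearing the new market: 148 - 4p = p + 2, so p = 29.2 and Q = 31.2.

31.20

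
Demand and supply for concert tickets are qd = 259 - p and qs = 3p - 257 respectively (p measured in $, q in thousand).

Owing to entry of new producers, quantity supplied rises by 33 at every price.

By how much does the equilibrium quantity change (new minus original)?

Original equilibrium: 259 - p = 3p - 257 gives 516 = 4p, so p = 129 and q = 130.
After the shift, demand is qd = 259 - p and supply is qs = 3p - 224.
New equilibrium: 259 - p = 3p - 224 ⇒ 483 = 4p ⇒ p = 120.75, q = 138.25.
Δq = 138.25 − 130 = +8.25.

+8.25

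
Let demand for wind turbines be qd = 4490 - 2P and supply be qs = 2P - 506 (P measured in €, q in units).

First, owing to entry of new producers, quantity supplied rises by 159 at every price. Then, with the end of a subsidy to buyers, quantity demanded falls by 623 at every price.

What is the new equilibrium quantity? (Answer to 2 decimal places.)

1760.00

Original equilibrium: 4490 - 2P = 2P - 506 gives 4996 = 4P, so P = 1249 and q = 1992.
The new curves are qd = 3867 - 2P (demand) and qs = 2P - 347 (supply).
Clearing the new market: 3867 - 2P = 2P - 347, so P = 1053.5 and q = 1760.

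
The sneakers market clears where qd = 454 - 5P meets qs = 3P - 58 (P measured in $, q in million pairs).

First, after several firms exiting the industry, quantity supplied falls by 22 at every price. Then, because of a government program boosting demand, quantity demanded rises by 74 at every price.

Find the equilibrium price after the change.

Initially, 454 - 5P = 3P - 58, so 512 = 8P and P = 64, q = 134.
With the change applied: demand qd = 528 - 5P, supply qs = 3P - 80.
Setting them equal: 528 - 5P = 3P - 80 → 608 = 8P, so P = 76 and q = 148.

76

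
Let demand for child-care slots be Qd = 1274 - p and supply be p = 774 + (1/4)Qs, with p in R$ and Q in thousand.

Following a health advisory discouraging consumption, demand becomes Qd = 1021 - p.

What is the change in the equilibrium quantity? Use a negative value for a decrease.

-202.4

Original equilibrium: 1274 - p = 4p - 3096 gives 4370 = 5p, so p = 874 and Q = 400.
After the shift, demand is Qd = 1021 - p and supply is Qs = 4p - 3096.
Setting them equal: 1021 - p = 4p - 3096 → 4117 = 5p, so p = 823.4 and Q = 197.6.
ΔQ = 197.6 − 400 = -202.4.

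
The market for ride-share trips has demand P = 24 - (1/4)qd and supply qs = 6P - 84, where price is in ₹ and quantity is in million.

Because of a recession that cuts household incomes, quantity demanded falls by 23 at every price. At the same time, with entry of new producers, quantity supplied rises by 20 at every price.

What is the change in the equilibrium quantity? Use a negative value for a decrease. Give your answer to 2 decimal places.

-5.80

Solve the original market: 96 - 4P = 6P - 84, hence P = 18 and q = 24.
The shock moves the curves to qd = 73 - 4P and qs = 6P - 64.
Setting them equal: 73 - 4P = 6P - 64 → 137 = 10P, so P = 13.7 and q = 18.2.
Δq = 18.2 − 24 = -5.80.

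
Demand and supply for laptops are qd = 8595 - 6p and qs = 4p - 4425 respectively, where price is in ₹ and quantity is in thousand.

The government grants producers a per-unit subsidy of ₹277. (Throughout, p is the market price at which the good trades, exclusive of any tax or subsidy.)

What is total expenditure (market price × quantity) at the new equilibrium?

1724619.36

Initially, 8595 - 6p = 4p - 4425, so 13020 = 10p and p = 1302, q = 783.
Since sellers receive the price plus the subsidy, the effective supply curve becomes qs = 4p - 3317.
Setting them equal: 8595 - 6p = 4p - 3317 → 11912 = 10p, so p = 1191.2 and q = 1447.8.
New expenditure = 1191.2 × 1447.8 = 1724619.36.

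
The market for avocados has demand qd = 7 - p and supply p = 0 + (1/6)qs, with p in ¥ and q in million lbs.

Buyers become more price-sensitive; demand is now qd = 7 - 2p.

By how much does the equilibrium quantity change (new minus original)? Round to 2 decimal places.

Solve the original market: 7 - p = 6p, hence p = 1 and q = 6.
The new curves are qd = 7 - 2p (demand) and qs = 6p (supply).
New equilibrium: 7 - 2p = 6p ⇒ 7 = 8p ⇒ p = 0.875, q = 5.25.
Δq = 5.25 − 6 = -0.75.

-0.75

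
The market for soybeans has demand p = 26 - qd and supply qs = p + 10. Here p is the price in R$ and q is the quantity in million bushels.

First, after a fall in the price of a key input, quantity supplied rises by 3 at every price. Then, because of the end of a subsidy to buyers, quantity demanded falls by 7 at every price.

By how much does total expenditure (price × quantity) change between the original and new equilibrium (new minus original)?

Solve the original market: 26 - p = p + 10, hence p = 8 and q = 18.
The shock moves the curves to qd = 19 - p and qs = p + 13.
New equilibrium: 19 - p = p + 13 ⇒ 6 = 2p ⇒ p = 3, q = 16.
Expenditure moves from 8×18 = 144 to 3×16 = 48; change = -96.

-96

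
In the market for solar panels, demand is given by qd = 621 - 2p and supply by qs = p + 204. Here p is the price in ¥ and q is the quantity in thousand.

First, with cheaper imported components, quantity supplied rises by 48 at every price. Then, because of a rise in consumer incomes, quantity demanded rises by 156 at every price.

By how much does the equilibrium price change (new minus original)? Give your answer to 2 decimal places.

+36.00

Before the shock: 621 - 2p = p + 204 ⇒ 417 = 3p ⇒ p = 139, q = 343.
The new curves are qd = 777 - 2p (demand) and qs = p + 252 (supply).
Equate the new curves: 777 - 2p = p + 252, giving 525 = 3p, p = 175, q = 427.
Δp = 175 − 139 = +36.00.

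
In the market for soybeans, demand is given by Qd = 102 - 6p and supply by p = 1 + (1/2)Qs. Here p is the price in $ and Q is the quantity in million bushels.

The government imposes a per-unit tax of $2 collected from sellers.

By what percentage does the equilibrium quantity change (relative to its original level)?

Solve the original market: 102 - 6p = 2p - 2, hence p = 13 and Q = 24.
Since sellers keep the price net of the tax, the effective supply curve becomes Qs = 2p - 6.
New equilibrium: 102 - 6p = 2p - 6 ⇒ 108 = 8p ⇒ p = 13.5, Q = 21.
%ΔQ = (21 − 24) / 24 × 100 = -12.5%.

-12.5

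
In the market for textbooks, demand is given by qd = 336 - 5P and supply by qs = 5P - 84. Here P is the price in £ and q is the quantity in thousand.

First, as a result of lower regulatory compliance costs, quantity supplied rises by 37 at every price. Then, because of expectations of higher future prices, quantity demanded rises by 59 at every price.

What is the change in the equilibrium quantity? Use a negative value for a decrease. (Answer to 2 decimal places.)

Initially, 336 - 5P = 5P - 84, so 420 = 10P and P = 42, q = 126.
After the shift, demand is qd = 395 - 5P and supply is qs = 5P - 47.
New equilibrium: 395 - 5P = 5P - 47 ⇒ 442 = 10P ⇒ P = 44.2, q = 174.
Δq = 174 − 126 = +48.00.

+48.00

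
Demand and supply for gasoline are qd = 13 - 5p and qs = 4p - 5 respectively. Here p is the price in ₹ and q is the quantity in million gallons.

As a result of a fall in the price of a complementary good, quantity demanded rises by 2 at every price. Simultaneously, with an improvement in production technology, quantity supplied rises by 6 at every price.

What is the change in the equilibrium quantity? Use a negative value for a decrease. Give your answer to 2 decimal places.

Solve the original market: 13 - 5p = 4p - 5, hence p = 2 and q = 3.
With the change applied: demand qd = 15 - 5p, supply qs = 4p + 1.
New equilibrium: 15 - 5p = 4p + 1 ⇒ 14 = 9p ⇒ p = 14/9 ≈ 1.5556, q = 65/9 ≈ 7.2222.
Δq = 7.2222 − 3 = +4.22.

+4.22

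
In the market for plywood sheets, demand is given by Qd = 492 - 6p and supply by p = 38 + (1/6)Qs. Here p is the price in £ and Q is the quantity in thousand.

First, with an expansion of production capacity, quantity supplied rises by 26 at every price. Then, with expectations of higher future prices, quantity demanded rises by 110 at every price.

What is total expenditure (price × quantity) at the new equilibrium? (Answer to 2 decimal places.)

13400.00

Original equilibrium: 492 - 6p = 6p - 228 gives 720 = 12p, so p = 60 and Q = 132.
After the shift, demand is Qd = 602 - 6p and supply is Qs = 6p - 202.
Setting them equal: 602 - 6p = 6p - 202 → 804 = 12p, so p = 67 and Q = 200.
New expenditure = 67 × 200 = 13400.00.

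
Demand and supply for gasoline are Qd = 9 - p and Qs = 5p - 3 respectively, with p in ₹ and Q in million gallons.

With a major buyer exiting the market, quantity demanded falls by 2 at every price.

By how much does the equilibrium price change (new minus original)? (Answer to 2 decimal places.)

-0.33

Solve the original market: 9 - p = 5p - 3, hence p = 2 and Q = 7.
The new curves are Qd = 7 - p (demand) and Qs = 5p - 3 (supply).
Equate the new curves: 7 - p = 5p - 3, giving 10 = 6p, p = 5/3 ≈ 1.6667, Q = 16/3 ≈ 5.3333.
Δp = 1.6667 − 2 = -0.33.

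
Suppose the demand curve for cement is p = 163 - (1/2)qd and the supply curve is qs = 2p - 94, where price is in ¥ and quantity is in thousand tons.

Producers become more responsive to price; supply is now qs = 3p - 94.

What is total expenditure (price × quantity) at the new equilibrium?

13272

Original equilibrium: 326 - 2p = 2p - 94 gives 420 = 4p, so p = 105 and q = 116.
With the change applied: demand qd = 326 - 2p, supply qs = 3p - 94.
New equilibrium: 326 - 2p = 3p - 94 ⇒ 420 = 5p ⇒ p = 84, q = 158.
New expenditure = 84 × 158 = 13272.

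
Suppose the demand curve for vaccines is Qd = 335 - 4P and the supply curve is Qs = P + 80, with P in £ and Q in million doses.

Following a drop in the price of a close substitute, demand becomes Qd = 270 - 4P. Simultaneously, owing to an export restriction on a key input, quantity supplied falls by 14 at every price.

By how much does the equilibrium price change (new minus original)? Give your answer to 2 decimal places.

-10.20

Before the shock: 335 - 4P = P + 80 ⇒ 255 = 5P ⇒ P = 51, Q = 131.
The new curves are Qd = 270 - 4P (demand) and Qs = P + 66 (supply).
Equate the new curves: 270 - 4P = P + 66, giving 204 = 5P, P = 40.8, Q = 106.8.
ΔP = 40.8 − 51 = -10.20.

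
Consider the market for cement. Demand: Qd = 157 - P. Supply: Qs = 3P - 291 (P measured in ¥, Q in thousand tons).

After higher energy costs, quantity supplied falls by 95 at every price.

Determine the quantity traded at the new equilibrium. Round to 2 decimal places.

21.25

Before the shock: 157 - P = 3P - 291 ⇒ 448 = 4P ⇒ P = 112, Q = 45.
With the change applied: demand Qd = 157 - P, supply Qs = 3P - 386.
Equate the new curves: 157 - P = 3P - 386, giving 543 = 4P, P = 135.75, Q = 21.25.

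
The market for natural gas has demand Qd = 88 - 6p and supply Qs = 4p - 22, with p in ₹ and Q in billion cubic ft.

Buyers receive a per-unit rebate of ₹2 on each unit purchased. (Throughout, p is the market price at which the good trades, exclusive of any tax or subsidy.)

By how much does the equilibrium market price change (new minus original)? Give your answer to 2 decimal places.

Solve the original market: 88 - 6p = 4p - 22, hence p = 11 and Q = 22.
Since buyers' out-of-pocket price is the market price minus the rebate, the effective demand curve becomes Qd = 100 - 6p.
Equate the new curves: 100 - 6p = 4p - 22, giving 122 = 10p, p = 12.2, Q = 26.8.
Δp = 12.2 − 11 = +1.20.

+1.20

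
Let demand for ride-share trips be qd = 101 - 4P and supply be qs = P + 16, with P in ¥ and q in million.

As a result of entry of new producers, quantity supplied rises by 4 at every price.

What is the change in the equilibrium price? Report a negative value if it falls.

Original equilibrium: 101 - 4P = P + 16 gives 85 = 5P, so P = 17 and q = 33.
After the shift, demand is qd = 101 - 4P and supply is qs = P + 20.
Setting them equal: 101 - 4P = P + 20 → 81 = 5P, so P = 16.2 and q = 36.2.
ΔP = 16.2 − 17 = -0.8.

-0.8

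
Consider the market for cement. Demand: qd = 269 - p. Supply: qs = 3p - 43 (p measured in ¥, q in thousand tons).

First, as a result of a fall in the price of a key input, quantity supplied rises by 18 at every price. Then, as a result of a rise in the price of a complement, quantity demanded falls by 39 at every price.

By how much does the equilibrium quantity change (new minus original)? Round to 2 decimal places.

-24.75

Before the shock: 269 - p = 3p - 43 ⇒ 312 = 4p ⇒ p = 78, q = 191.
The shock moves the curves to qd = 230 - p and qs = 3p - 25.
Setting them equal: 230 - p = 3p - 25 → 255 = 4p, so p = 63.75 and q = 166.25.
Δq = 166.25 − 191 = -24.75.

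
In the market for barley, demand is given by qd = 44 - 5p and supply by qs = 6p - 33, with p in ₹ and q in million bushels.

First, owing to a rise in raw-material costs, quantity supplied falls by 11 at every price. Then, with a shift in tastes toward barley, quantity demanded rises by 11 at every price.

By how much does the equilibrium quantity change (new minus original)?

Before the shock: 44 - 5p = 6p - 33 ⇒ 77 = 11p ⇒ p = 7, q = 9.
With the change applied: demand qd = 55 - 5p, supply qs = 6p - 44.
Setting them equal: 55 - 5p = 6p - 44 → 99 = 11p, so p = 9 and q = 10.
Δq = 10 − 9 = +1.

+1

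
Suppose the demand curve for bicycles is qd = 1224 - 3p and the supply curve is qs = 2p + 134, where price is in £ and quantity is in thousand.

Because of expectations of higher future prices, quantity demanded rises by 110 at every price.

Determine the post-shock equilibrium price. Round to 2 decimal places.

Before the shock: 1224 - 3p = 2p + 134 ⇒ 1090 = 5p ⇒ p = 218, q = 570.
With the change applied: demand qd = 1334 - 3p, supply qs = 2p + 134.
Clearing the new market: 1334 - 3p = 2p + 134, so p = 240 and q = 614.

240.00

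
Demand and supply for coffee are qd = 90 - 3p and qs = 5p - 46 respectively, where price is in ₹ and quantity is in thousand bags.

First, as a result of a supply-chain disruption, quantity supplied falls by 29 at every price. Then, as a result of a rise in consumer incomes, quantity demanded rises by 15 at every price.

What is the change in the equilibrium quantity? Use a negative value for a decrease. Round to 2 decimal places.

Original equilibrium: 90 - 3p = 5p - 46 gives 136 = 8p, so p = 17 and q = 39.
After the shift, demand is qd = 105 - 3p and supply is qs = 5p - 75.
Setting them equal: 105 - 3p = 5p - 75 → 180 = 8p, so p = 22.5 and q = 37.5.
Δq = 37.5 − 39 = -1.50.

-1.50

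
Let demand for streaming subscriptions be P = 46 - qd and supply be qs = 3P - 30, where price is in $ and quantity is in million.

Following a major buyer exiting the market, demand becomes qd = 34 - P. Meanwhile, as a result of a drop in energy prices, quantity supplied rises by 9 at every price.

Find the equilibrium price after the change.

Before the shock: 46 - P = 3P - 30 ⇒ 76 = 4P ⇒ P = 19, q = 27.
After the shift, demand is qd = 34 - P and supply is qs = 3P - 21.
New equilibrium: 34 - P = 3P - 21 ⇒ 55 = 4P ⇒ P = 13.75, q = 20.25.

13.75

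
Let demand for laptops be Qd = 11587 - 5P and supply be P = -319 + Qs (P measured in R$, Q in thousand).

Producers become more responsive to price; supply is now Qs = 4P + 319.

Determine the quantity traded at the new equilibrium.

5327

Initially, 11587 - 5P = P + 319, so 11268 = 6P and P = 1878, Q = 2197.
With the change applied: demand Qd = 11587 - 5P, supply Qs = 4P + 319.
Clearing the new market: 11587 - 5P = 4P + 319, so P = 1252 and Q = 5327.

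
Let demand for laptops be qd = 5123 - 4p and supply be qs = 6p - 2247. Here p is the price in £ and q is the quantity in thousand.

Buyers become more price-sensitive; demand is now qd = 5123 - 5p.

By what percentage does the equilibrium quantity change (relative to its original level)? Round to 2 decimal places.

-18.48

Initially, 5123 - 4p = 6p - 2247, so 7370 = 10p and p = 737, q = 2175.
After the shift, demand is qd = 5123 - 5p and supply is qs = 6p - 2247.
Clearing the new market: 5123 - 5p = 6p - 2247, so p = 670 and q = 1773.
%Δq = (1773 − 2175) / 2175 × 100 = -18.48%.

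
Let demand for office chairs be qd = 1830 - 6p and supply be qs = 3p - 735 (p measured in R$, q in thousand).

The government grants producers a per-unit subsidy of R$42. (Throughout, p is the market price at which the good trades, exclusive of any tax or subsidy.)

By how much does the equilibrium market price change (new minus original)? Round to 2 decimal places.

-14.00

Original equilibrium: 1830 - 6p = 3p - 735 gives 2565 = 9p, so p = 285 and q = 120.
Since sellers receive the price plus the subsidy, the effective supply curve becomes qs = 3p - 609.
Clearing the new market: 1830 - 6p = 3p - 609, so p = 271 and q = 204.
Δp = 271 − 285 = -14.00.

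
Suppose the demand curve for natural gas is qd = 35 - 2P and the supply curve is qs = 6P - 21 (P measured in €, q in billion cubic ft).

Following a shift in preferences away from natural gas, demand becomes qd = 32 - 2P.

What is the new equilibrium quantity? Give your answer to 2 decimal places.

18.75

Initially, 35 - 2P = 6P - 21, so 56 = 8P and P = 7, q = 21.
The new curves are qd = 32 - 2P (demand) and qs = 6P - 21 (supply).
Setting them equal: 32 - 2P = 6P - 21 → 53 = 8P, so P = 6.625 and q = 18.75.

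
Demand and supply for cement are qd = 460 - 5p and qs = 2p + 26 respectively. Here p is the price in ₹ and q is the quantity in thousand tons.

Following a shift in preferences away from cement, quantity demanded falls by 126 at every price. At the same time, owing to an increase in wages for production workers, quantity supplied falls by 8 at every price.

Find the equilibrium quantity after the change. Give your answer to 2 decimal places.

Before the shock: 460 - 5p = 2p + 26 ⇒ 434 = 7p ⇒ p = 62, q = 150.
With the change applied: demand qd = 334 - 5p, supply qs = 2p + 18.
Equate the new curves: 334 - 5p = 2p + 18, giving 316 = 7p, p = 316/7 ≈ 45.1429, q = 758/7 ≈ 108.2857.

108.29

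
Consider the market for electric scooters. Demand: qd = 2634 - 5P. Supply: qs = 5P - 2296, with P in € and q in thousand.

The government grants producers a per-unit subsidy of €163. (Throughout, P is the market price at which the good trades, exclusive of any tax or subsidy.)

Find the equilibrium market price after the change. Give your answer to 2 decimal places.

Initially, 2634 - 5P = 5P - 2296, so 4930 = 10P and P = 493, q = 169.
Since sellers receive the price plus the subsidy, the effective supply curve becomes qs = 5P - 1481.
Setting them equal: 2634 - 5P = 5P - 1481 → 4115 = 10P, so P = 411.5 and q = 576.5.

411.50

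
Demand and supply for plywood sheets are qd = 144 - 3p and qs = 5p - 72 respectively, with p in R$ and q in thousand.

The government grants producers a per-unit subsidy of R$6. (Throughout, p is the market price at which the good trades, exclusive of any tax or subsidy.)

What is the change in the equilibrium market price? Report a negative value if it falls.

-3.75

Before the shock: 144 - 3p = 5p - 72 ⇒ 216 = 8p ⇒ p = 27, q = 63.
Since sellers receive the price plus the subsidy, the effective supply curve becomes qs = 5p - 42.
Clearing the new market: 144 - 3p = 5p - 42, so p = 23.25 and q = 74.25.
Δp = 23.25 − 27 = -3.75.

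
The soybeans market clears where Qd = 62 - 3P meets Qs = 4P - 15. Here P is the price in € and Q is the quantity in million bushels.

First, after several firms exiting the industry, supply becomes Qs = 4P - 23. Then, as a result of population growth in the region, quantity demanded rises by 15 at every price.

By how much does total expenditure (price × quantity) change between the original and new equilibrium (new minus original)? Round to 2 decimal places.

+168.76

Initially, 62 - 3P = 4P - 15, so 77 = 7P and P = 11, Q = 29.
With the change applied: demand Qd = 77 - 3P, supply Qs = 4P - 23.
Setting them equal: 77 - 3P = 4P - 23 → 100 = 7P, so P = 100/7 ≈ 14.2857 and Q = 239/7 ≈ 34.1429.
Expenditure moves from 11×29 = 319 to 14.2857×34.1429 = 487.7551; change = +168.76.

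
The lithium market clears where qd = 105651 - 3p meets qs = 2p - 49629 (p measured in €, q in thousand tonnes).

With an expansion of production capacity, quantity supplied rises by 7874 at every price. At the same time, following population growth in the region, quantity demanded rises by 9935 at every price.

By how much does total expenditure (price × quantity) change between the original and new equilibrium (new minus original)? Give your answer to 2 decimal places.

+278868483.48

Before the shock: 105651 - 3p = 2p - 49629 ⇒ 155280 = 5p ⇒ p = 31056, q = 12483.
The new curves are qd = 115586 - 3p (demand) and qs = 2p - 41755 (supply).
New equilibrium: 115586 - 3p = 2p - 41755 ⇒ 157341 = 5p ⇒ p = 31468.2, q = 21181.4.
Expenditure moves from 31056×12483 = 387672048 to 31468.2×21181.4 = 666540531.48; change = +278868483.48.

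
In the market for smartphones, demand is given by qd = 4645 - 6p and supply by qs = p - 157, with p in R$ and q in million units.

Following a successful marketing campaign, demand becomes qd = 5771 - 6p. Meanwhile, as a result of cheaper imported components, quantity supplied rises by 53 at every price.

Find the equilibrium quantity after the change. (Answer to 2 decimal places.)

735.29

Before the shock: 4645 - 6p = p - 157 ⇒ 4802 = 7p ⇒ p = 686, q = 529.
The shock moves the curves to qd = 5771 - 6p and qs = p - 104.
New equilibrium: 5771 - 6p = p - 104 ⇒ 5875 = 7p ⇒ p = 5875/7 ≈ 839.2857, q = 5147/7 ≈ 735.2857.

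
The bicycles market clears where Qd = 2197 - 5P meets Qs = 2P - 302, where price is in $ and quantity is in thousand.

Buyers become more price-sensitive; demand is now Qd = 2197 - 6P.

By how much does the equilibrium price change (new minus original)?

Initially, 2197 - 5P = 2P - 302, so 2499 = 7P and P = 357, Q = 412.
With the change applied: demand Qd = 2197 - 6P, supply Qs = 2P - 302.
New equilibrium: 2197 - 6P = 2P - 302 ⇒ 2499 = 8P ⇒ P = 312.375, Q = 322.75.
ΔP = 312.375 − 357 = -44.625.

-44.625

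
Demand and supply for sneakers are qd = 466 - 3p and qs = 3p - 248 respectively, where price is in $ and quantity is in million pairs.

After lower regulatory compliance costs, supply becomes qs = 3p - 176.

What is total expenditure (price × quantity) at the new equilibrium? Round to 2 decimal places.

15515.00

Before the shock: 466 - 3p = 3p - 248 ⇒ 714 = 6p ⇒ p = 119, q = 109.
With the change applied: demand qd = 466 - 3p, supply qs = 3p - 176.
Setting them equal: 466 - 3p = 3p - 176 → 642 = 6p, so p = 107 and q = 145.
New expenditure = 107 × 145 = 15515.00.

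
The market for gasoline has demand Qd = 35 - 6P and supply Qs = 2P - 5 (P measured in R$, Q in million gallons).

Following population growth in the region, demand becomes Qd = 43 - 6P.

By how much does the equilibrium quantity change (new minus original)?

+2

Before the shock: 35 - 6P = 2P - 5 ⇒ 40 = 8P ⇒ P = 5, Q = 5.
After the shift, demand is Qd = 43 - 6P and supply is Qs = 2P - 5.
Setting them equal: 43 - 6P = 2P - 5 → 48 = 8P, so P = 6 and Q = 7.
ΔQ = 7 − 5 = +2.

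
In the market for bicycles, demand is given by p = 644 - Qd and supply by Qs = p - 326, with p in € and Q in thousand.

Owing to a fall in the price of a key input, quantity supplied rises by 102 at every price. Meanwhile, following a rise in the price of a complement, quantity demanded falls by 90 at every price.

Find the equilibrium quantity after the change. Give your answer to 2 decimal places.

165.00

Initially, 644 - p = p - 326, so 970 = 2p and p = 485, Q = 159.
The new curves are Qd = 554 - p (demand) and Qs = p - 224 (supply).
Setting them equal: 554 - p = p - 224 → 778 = 2p, so p = 389 and Q = 165.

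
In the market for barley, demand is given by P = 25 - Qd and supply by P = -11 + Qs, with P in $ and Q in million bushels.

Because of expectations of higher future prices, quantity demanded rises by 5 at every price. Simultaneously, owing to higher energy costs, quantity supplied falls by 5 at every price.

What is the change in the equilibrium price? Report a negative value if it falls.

Original equilibrium: 25 - P = P + 11 gives 14 = 2P, so P = 7 and Q = 18.
The shock moves the curves to Qd = 30 - P and Qs = P + 6.
Clearing the new market: 30 - P = P + 6, so P = 12 and Q = 18.
ΔP = 12 − 7 = +5.

+5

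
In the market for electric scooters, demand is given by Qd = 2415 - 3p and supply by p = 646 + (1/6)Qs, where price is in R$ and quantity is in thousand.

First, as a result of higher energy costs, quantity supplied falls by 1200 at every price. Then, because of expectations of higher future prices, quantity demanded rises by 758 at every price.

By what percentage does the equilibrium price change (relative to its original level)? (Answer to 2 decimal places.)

Solve the original market: 2415 - 3p = 6p - 3876, hence p = 699 and Q = 318.
The shock moves the curves to Qd = 3173 - 3p and Qs = 6p - 5076.
Clearing the new market: 3173 - 3p = 6p - 5076, so p = 8249/9 ≈ 916.5556 and Q = 1270/3 ≈ 423.3333.
%Δp = (916.5556 − 699) / 699 × 100 = +31.12%.

+31.12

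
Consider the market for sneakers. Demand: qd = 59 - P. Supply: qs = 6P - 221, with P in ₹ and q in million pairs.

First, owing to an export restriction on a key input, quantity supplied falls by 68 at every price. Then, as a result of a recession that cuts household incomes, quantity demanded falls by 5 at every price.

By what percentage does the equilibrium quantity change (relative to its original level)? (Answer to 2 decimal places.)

Original equilibrium: 59 - P = 6P - 221 gives 280 = 7P, so P = 40 and q = 19.
With the change applied: demand qd = 54 - P, supply qs = 6P - 289.
Equate the new curves: 54 - P = 6P - 289, giving 343 = 7P, P = 49, q = 5.
%Δq = (5 − 19) / 19 × 100 = -73.68%.

-73.68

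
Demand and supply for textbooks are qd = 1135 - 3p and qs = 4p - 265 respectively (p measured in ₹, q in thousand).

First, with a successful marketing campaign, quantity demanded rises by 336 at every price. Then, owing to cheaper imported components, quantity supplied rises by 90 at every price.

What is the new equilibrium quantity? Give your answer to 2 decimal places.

765.57

Initially, 1135 - 3p = 4p - 265, so 1400 = 7p and p = 200, q = 535.
The shock moves the curves to qd = 1471 - 3p and qs = 4p - 175.
Clearing the new market: 1471 - 3p = 4p - 175, so p = 1646/7 ≈ 235.1429 and q = 5359/7 ≈ 765.5714.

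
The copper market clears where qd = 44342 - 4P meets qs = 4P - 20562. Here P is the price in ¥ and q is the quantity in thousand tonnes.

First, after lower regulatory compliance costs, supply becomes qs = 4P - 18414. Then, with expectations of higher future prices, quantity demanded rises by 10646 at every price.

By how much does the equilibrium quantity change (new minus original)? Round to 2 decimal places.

+6397.00

Solve the original market: 44342 - 4P = 4P - 20562, hence P = 8113 and q = 11890.
After the shift, demand is qd = 54988 - 4P and supply is qs = 4P - 18414.
New equilibrium: 54988 - 4P = 4P - 18414 ⇒ 73402 = 8P ⇒ P = 9175.25, q = 18287.
Δq = 18287 − 11890 = +6397.00.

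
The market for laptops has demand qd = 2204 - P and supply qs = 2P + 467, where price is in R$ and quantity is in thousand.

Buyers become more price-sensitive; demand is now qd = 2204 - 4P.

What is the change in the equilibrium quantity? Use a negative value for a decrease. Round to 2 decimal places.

-579.00

Original equilibrium: 2204 - P = 2P + 467 gives 1737 = 3P, so P = 579 and q = 1625.
After the shift, demand is qd = 2204 - 4P and supply is qs = 2P + 467.
Setting them equal: 2204 - 4P = 2P + 467 → 1737 = 6P, so P = 289.5 and q = 1046.
Δq = 1046 − 1625 = -579.00.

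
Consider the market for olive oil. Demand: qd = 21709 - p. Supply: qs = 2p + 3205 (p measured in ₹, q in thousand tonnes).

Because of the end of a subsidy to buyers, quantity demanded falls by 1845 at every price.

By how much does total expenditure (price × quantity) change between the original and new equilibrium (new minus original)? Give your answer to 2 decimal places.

Before the shock: 21709 - p = 2p + 3205 ⇒ 18504 = 3p ⇒ p = 6168, q = 15541.
With the change applied: demand qd = 19864 - p, supply qs = 2p + 3205.
Equate the new curves: 19864 - p = 2p + 3205, giving 16659 = 3p, p = 5553, q = 14311.
Expenditure moves from 6168×15541 = 95856888 to 5553×14311 = 79468983; change = -16387905.00.

-16387905.00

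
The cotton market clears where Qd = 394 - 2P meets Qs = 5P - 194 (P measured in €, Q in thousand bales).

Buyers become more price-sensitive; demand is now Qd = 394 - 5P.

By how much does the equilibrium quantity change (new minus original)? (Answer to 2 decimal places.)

-126.00

Original equilibrium: 394 - 2P = 5P - 194 gives 588 = 7P, so P = 84 and Q = 226.
The shock moves the curves to Qd = 394 - 5P and Qs = 5P - 194.
Setting them equal: 394 - 5P = 5P - 194 → 588 = 10P, so P = 58.8 and Q = 100.
ΔQ = 100 − 226 = -126.00.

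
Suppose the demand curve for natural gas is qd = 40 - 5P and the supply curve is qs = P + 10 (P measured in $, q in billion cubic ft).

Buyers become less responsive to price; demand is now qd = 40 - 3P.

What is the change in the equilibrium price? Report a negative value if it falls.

+2.5

Solve the original market: 40 - 5P = P + 10, hence P = 5 and q = 15.
After the shift, demand is qd = 40 - 3P and supply is qs = P + 10.
New equilibrium: 40 - 3P = P + 10 ⇒ 30 = 4P ⇒ P = 7.5, q = 17.5.
ΔP = 7.5 − 5 = +2.5.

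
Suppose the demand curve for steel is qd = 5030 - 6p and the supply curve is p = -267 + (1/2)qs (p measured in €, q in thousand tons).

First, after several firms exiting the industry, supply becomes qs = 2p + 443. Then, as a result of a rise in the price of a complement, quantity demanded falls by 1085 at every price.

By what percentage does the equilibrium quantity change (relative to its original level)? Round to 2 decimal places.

-20.48

Initially, 5030 - 6p = 2p + 534, so 4496 = 8p and p = 562, q = 1658.
The new curves are qd = 3945 - 6p (demand) and qs = 2p + 443 (supply).
Setting them equal: 3945 - 6p = 2p + 443 → 3502 = 8p, so p = 437.75 and q = 1318.5.
%Δq = (1318.5 − 1658) / 1658 × 100 = -20.48%.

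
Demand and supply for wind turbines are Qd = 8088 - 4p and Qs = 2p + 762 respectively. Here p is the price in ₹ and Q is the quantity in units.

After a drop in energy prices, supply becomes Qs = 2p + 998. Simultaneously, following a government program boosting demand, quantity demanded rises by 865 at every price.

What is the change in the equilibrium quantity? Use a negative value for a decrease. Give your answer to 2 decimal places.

Before the shock: 8088 - 4p = 2p + 762 ⇒ 7326 = 6p ⇒ p = 1221, Q = 3204.
With the change applied: demand Qd = 8953 - 4p, supply Qs = 2p + 998.
Equate the new curves: 8953 - 4p = 2p + 998, giving 7955 = 6p, p = 7955/6 ≈ 1325.8333, Q = 10949/3 ≈ 3649.6667.
ΔQ = 3649.6667 − 3204 = +445.67.

+445.67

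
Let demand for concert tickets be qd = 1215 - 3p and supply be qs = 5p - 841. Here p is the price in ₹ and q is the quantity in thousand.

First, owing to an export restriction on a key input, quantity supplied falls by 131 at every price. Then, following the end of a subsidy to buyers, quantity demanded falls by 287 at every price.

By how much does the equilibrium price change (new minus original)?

Solve the original market: 1215 - 3p = 5p - 841, hence p = 257 and q = 444.
The new curves are qd = 928 - 3p (demand) and qs = 5p - 972 (supply).
Clearing the new market: 928 - 3p = 5p - 972, so p = 237.5 and q = 215.5.
Δp = 237.5 − 257 = -19.5.

-19.5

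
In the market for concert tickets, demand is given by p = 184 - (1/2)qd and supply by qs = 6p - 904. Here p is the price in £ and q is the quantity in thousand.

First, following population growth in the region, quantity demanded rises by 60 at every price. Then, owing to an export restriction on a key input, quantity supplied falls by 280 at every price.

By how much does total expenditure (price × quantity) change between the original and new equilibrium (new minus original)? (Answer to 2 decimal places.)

-2912.50

Initially, 368 - 2p = 6p - 904, so 1272 = 8p and p = 159, q = 50.
The shock moves the curves to qd = 428 - 2p and qs = 6p - 1184.
Setting them equal: 428 - 2p = 6p - 1184 → 1612 = 8p, so p = 201.5 and q = 25.
Expenditure moves from 159×50 = 7950 to 201.5×25 = 5037.5; change = -2912.50.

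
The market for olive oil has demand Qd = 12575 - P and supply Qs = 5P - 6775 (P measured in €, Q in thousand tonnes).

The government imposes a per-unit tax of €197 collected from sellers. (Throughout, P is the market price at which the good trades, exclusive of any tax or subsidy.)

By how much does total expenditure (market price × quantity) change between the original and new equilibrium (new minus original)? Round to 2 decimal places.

+978570.14

Solve the original market: 12575 - P = 5P - 6775, hence P = 3225 and Q = 9350.
Since sellers keep the price net of the tax, the effective supply curve becomes Qs = 5P - 7760.
Equate the new curves: 12575 - P = 5P - 7760, giving 20335 = 6P, P = 20335/6 ≈ 3389.1667, Q = 55115/6 ≈ 9185.8333.
Expenditure moves from 3225×9350 = 30153750 to 3389.1667×9185.8333 = 31132320.1389; change = +978570.14.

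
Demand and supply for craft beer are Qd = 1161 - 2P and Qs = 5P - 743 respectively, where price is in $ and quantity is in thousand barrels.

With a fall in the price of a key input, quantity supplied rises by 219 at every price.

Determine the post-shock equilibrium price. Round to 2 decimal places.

240.71

Solve the original market: 1161 - 2P = 5P - 743, hence P = 272 and Q = 617.
The shock moves the curves to Qd = 1161 - 2P and Qs = 5P - 524.
New equilibrium: 1161 - 2P = 5P - 524 ⇒ 1685 = 7P ⇒ P = 1685/7 ≈ 240.7143, Q = 4757/7 ≈ 679.5714.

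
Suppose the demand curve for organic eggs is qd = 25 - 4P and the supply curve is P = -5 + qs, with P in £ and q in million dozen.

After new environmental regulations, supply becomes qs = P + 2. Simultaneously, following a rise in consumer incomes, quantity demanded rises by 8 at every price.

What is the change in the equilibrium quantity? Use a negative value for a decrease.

-0.8

Solve the original market: 25 - 4P = P + 5, hence P = 4 and q = 9.
After the shift, demand is qd = 33 - 4P and supply is qs = P + 2.
New equilibrium: 33 - 4P = P + 2 ⇒ 31 = 5P ⇒ P = 6.2, q = 8.2.
Δq = 8.2 − 9 = -0.8.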